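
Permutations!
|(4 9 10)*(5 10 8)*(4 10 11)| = 5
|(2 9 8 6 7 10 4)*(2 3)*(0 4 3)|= |(0 4)(2 9 8 6 7 10 3)|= 14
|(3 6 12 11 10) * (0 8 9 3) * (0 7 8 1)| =|(0 1)(3 6 12 11 10 7 8 9)| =8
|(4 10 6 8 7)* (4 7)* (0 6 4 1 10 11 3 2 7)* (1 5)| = |(0 6 8 5 1 10 4 11 3 2 7)| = 11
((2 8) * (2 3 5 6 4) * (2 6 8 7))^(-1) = (2 7)(3 8 5)(4 6)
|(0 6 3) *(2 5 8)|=3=|(0 6 3)(2 5 8)|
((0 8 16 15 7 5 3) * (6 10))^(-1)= ((0 8 16 15 7 5 3)(6 10))^(-1)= (0 3 5 7 15 16 8)(6 10)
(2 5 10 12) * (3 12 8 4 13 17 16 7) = (2 5 10 8 4 13 17 16 7 3 12) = [0, 1, 5, 12, 13, 10, 6, 3, 4, 9, 8, 11, 2, 17, 14, 15, 7, 16]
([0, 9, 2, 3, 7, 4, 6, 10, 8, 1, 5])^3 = (1 9)(4 5 10 7)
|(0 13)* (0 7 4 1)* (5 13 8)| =|(0 8 5 13 7 4 1)| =7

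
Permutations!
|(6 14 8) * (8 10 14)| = |(6 8)(10 14)| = 2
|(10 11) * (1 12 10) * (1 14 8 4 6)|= 8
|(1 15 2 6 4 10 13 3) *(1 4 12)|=|(1 15 2 6 12)(3 4 10 13)|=20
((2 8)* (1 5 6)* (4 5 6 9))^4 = (4 5 9)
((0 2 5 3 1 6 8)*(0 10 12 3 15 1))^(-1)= (0 3 12 10 8 6 1 15 5 2)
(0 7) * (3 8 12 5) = (0 7)(3 8 12 5) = [7, 1, 2, 8, 4, 3, 6, 0, 12, 9, 10, 11, 5]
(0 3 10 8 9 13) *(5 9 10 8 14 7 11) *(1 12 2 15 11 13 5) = (0 3 8 10 14 7 13)(1 12 2 15 11)(5 9) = [3, 12, 15, 8, 4, 9, 6, 13, 10, 5, 14, 1, 2, 0, 7, 11]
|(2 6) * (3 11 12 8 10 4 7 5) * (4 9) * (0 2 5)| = |(0 2 6 5 3 11 12 8 10 9 4 7)| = 12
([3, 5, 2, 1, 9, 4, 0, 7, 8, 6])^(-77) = (9)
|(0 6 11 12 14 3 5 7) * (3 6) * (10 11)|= 20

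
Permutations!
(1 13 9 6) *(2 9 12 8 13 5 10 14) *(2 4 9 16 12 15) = (1 5 10 14 4 9 6)(2 16 12 8 13 15) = [0, 5, 16, 3, 9, 10, 1, 7, 13, 6, 14, 11, 8, 15, 4, 2, 12]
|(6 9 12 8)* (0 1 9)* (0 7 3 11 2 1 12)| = |(0 12 8 6 7 3 11 2 1 9)| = 10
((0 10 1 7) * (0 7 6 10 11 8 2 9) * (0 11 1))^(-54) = (0 6)(1 10)(2 11)(8 9)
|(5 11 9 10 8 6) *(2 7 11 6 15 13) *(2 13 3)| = 8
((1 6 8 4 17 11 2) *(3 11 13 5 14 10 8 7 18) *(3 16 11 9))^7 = (18)(3 9)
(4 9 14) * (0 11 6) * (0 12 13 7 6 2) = (0 11 2)(4 9 14)(6 12 13 7) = [11, 1, 0, 3, 9, 5, 12, 6, 8, 14, 10, 2, 13, 7, 4]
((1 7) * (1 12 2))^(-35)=(1 7 12 2)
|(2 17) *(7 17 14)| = 4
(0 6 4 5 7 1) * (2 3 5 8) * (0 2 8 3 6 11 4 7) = [11, 2, 6, 5, 3, 0, 7, 1, 8, 9, 10, 4] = (0 11 4 3 5)(1 2 6 7)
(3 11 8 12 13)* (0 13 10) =(0 13 3 11 8 12 10) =[13, 1, 2, 11, 4, 5, 6, 7, 12, 9, 0, 8, 10, 3]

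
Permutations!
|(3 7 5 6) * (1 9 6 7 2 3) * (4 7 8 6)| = 14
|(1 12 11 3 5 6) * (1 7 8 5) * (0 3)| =20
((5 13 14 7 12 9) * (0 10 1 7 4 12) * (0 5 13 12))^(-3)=(0 13 5 10 14 12 1 4 9 7)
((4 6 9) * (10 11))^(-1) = (4 9 6)(10 11)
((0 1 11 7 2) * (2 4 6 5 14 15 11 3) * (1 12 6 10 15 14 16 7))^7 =((0 12 6 5 16 7 4 10 15 11 1 3 2))^7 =(0 10 12 15 6 11 5 1 16 3 7 2 4)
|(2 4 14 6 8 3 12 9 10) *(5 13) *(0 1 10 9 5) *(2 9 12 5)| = |(0 1 10 9 12 2 4 14 6 8 3 5 13)| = 13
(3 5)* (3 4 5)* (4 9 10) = [0, 1, 2, 3, 5, 9, 6, 7, 8, 10, 4] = (4 5 9 10)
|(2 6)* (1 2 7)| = 4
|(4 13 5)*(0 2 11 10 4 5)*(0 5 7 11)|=|(0 2)(4 13 5 7 11 10)|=6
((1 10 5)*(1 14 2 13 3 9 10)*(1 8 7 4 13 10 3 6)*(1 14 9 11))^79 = (1 8 7 4 13 6 14 2 10 5 9 3 11)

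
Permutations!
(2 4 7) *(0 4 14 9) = [4, 1, 14, 3, 7, 5, 6, 2, 8, 0, 10, 11, 12, 13, 9] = (0 4 7 2 14 9)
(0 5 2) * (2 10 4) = (0 5 10 4 2) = [5, 1, 0, 3, 2, 10, 6, 7, 8, 9, 4]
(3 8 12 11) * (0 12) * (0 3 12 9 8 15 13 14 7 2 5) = (0 9 8 3 15 13 14 7 2 5)(11 12) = [9, 1, 5, 15, 4, 0, 6, 2, 3, 8, 10, 12, 11, 14, 7, 13]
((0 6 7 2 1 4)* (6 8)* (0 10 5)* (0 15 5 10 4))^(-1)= (0 1 2 7 6 8)(5 15)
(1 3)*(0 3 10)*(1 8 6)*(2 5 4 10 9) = (0 3 8 6 1 9 2 5 4 10) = [3, 9, 5, 8, 10, 4, 1, 7, 6, 2, 0]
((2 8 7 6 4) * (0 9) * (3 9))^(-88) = (0 9 3)(2 7 4 8 6)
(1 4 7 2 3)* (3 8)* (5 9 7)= [0, 4, 8, 1, 5, 9, 6, 2, 3, 7]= (1 4 5 9 7 2 8 3)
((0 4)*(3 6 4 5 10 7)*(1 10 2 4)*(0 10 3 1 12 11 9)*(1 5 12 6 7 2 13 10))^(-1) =(0 9 11 12)(1 4 2 10 13 5 7 3) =((0 12 11 9)(1 3 7 5 13 10 2 4))^(-1)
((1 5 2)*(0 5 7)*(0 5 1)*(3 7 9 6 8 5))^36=((0 1 9 6 8 5 2)(3 7))^36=(0 1 9 6 8 5 2)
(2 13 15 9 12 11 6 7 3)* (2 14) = [0, 1, 13, 14, 4, 5, 7, 3, 8, 12, 10, 6, 11, 15, 2, 9] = (2 13 15 9 12 11 6 7 3 14)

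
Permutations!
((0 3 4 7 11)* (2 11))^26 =(0 4 2)(3 7 11)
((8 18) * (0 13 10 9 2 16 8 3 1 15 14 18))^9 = (0 10 2 8 13 9 16)(1 3 18 14 15)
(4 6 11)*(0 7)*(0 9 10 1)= (0 7 9 10 1)(4 6 11)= [7, 0, 2, 3, 6, 5, 11, 9, 8, 10, 1, 4]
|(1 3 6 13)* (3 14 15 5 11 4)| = 9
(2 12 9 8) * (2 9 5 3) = (2 12 5 3)(8 9) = [0, 1, 12, 2, 4, 3, 6, 7, 9, 8, 10, 11, 5]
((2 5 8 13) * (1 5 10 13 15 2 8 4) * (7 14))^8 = (1 4 5)(2 8 10 15 13)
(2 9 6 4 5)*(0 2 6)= [2, 1, 9, 3, 5, 6, 4, 7, 8, 0]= (0 2 9)(4 5 6)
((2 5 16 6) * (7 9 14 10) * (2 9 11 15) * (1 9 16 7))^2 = ((1 9 14 10)(2 5 7 11 15)(6 16))^2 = (16)(1 14)(2 7 15 5 11)(9 10)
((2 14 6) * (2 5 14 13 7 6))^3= ((2 13 7 6 5 14))^3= (2 6)(5 13)(7 14)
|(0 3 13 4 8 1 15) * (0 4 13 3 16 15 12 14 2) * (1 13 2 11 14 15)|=|(0 16 1 12 15 4 8 13 2)(11 14)|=18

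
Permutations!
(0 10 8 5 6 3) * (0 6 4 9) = (0 10 8 5 4 9)(3 6) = [10, 1, 2, 6, 9, 4, 3, 7, 5, 0, 8]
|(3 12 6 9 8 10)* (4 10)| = 7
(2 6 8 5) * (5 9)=(2 6 8 9 5)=[0, 1, 6, 3, 4, 2, 8, 7, 9, 5]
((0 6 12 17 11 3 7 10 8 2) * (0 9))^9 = ((0 6 12 17 11 3 7 10 8 2 9))^9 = (0 2 10 3 17 6 9 8 7 11 12)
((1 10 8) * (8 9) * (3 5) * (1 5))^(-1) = ((1 10 9 8 5 3))^(-1) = (1 3 5 8 9 10)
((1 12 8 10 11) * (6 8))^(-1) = ((1 12 6 8 10 11))^(-1) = (1 11 10 8 6 12)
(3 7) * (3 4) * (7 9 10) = (3 9 10 7 4) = [0, 1, 2, 9, 3, 5, 6, 4, 8, 10, 7]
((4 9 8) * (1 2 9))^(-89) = (1 2 9 8 4)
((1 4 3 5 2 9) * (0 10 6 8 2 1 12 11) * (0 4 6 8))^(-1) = (0 6 1 5 3 4 11 12 9 2 8 10)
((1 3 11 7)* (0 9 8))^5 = ((0 9 8)(1 3 11 7))^5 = (0 8 9)(1 3 11 7)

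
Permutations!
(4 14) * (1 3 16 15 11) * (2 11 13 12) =(1 3 16 15 13 12 2 11)(4 14) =[0, 3, 11, 16, 14, 5, 6, 7, 8, 9, 10, 1, 2, 12, 4, 13, 15]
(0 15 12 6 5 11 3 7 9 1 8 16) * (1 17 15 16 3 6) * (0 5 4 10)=(0 16 5 11 6 4 10)(1 8 3 7 9 17 15 12)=[16, 8, 2, 7, 10, 11, 4, 9, 3, 17, 0, 6, 1, 13, 14, 12, 5, 15]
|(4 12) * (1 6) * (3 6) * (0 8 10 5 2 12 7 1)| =11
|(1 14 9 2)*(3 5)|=|(1 14 9 2)(3 5)|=4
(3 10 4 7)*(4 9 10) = [0, 1, 2, 4, 7, 5, 6, 3, 8, 10, 9] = (3 4 7)(9 10)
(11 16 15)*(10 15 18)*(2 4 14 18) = (2 4 14 18 10 15 11 16) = [0, 1, 4, 3, 14, 5, 6, 7, 8, 9, 15, 16, 12, 13, 18, 11, 2, 17, 10]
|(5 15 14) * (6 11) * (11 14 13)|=6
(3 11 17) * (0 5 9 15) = [5, 1, 2, 11, 4, 9, 6, 7, 8, 15, 10, 17, 12, 13, 14, 0, 16, 3] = (0 5 9 15)(3 11 17)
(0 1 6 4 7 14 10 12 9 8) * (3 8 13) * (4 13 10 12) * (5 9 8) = [1, 6, 2, 5, 7, 9, 13, 14, 0, 10, 4, 11, 8, 3, 12] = (0 1 6 13 3 5 9 10 4 7 14 12 8)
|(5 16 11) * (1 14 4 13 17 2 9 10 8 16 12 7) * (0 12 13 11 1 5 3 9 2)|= 18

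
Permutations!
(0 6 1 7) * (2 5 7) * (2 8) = (0 6 1 8 2 5 7) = [6, 8, 5, 3, 4, 7, 1, 0, 2]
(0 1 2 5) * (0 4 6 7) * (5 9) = (0 1 2 9 5 4 6 7) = [1, 2, 9, 3, 6, 4, 7, 0, 8, 5]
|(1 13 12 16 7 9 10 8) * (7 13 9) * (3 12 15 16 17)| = |(1 9 10 8)(3 12 17)(13 15 16)| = 12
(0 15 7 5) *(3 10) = (0 15 7 5)(3 10) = [15, 1, 2, 10, 4, 0, 6, 5, 8, 9, 3, 11, 12, 13, 14, 7]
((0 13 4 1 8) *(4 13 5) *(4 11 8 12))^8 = ((13)(0 5 11 8)(1 12 4))^8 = (13)(1 4 12)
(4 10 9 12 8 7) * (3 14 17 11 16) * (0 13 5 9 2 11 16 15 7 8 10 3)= (0 13 5 9 12 10 2 11 15 7 4 3 14 17 16)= [13, 1, 11, 14, 3, 9, 6, 4, 8, 12, 2, 15, 10, 5, 17, 7, 0, 16]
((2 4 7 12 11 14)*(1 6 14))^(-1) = ((1 6 14 2 4 7 12 11))^(-1) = (1 11 12 7 4 2 14 6)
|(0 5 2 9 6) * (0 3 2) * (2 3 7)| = |(0 5)(2 9 6 7)| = 4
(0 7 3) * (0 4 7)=[0, 1, 2, 4, 7, 5, 6, 3]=(3 4 7)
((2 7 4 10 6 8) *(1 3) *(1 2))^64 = (10)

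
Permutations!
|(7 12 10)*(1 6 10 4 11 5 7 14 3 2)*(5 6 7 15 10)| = |(1 7 12 4 11 6 5 15 10 14 3 2)| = 12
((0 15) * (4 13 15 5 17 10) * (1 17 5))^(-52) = (0 4 1 13 17 15 10)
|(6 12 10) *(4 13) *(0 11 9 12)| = |(0 11 9 12 10 6)(4 13)| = 6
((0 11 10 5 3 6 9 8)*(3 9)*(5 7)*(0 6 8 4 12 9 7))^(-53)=(0 11 10)(3 8 6)(4 12 9)(5 7)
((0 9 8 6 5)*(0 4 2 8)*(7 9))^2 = (0 9 7)(2 6 4 8 5)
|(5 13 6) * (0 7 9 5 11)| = |(0 7 9 5 13 6 11)| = 7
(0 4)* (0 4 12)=(0 12)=[12, 1, 2, 3, 4, 5, 6, 7, 8, 9, 10, 11, 0]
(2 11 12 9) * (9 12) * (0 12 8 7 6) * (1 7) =(0 12 8 1 7 6)(2 11 9) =[12, 7, 11, 3, 4, 5, 0, 6, 1, 2, 10, 9, 8]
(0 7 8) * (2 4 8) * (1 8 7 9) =(0 9 1 8)(2 4 7) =[9, 8, 4, 3, 7, 5, 6, 2, 0, 1]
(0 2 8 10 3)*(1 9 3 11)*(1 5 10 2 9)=(0 9 3)(2 8)(5 10 11)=[9, 1, 8, 0, 4, 10, 6, 7, 2, 3, 11, 5]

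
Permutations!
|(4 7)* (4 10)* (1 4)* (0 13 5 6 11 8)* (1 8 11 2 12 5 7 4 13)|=|(0 1 13 7 10 8)(2 12 5 6)|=12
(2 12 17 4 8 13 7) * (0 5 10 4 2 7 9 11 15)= (0 5 10 4 8 13 9 11 15)(2 12 17)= [5, 1, 12, 3, 8, 10, 6, 7, 13, 11, 4, 15, 17, 9, 14, 0, 16, 2]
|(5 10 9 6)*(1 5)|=5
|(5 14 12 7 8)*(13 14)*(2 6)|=6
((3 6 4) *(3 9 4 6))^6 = ((4 9))^6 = (9)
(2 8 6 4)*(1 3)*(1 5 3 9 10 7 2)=(1 9 10 7 2 8 6 4)(3 5)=[0, 9, 8, 5, 1, 3, 4, 2, 6, 10, 7]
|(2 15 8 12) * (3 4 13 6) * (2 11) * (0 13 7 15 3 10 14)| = 40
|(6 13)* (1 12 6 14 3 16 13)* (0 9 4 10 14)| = 24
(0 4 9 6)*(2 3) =(0 4 9 6)(2 3) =[4, 1, 3, 2, 9, 5, 0, 7, 8, 6]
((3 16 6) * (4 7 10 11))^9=((3 16 6)(4 7 10 11))^9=(16)(4 7 10 11)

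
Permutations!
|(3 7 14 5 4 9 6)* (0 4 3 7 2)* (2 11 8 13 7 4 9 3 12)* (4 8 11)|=10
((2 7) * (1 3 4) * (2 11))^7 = ((1 3 4)(2 7 11))^7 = (1 3 4)(2 7 11)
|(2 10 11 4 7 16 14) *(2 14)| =6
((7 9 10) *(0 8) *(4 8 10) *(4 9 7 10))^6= (10)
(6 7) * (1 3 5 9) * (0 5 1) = (0 5 9)(1 3)(6 7) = [5, 3, 2, 1, 4, 9, 7, 6, 8, 0]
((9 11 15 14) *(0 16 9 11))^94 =(0 16 9)(11 15 14) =((0 16 9)(11 15 14))^94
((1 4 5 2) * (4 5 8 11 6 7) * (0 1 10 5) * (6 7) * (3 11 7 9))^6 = (11)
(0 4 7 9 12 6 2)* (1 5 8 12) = [4, 5, 0, 3, 7, 8, 2, 9, 12, 1, 10, 11, 6] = (0 4 7 9 1 5 8 12 6 2)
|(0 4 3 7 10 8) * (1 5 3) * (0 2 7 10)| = 9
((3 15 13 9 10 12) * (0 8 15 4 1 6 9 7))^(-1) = (0 7 13 15 8)(1 4 3 12 10 9 6)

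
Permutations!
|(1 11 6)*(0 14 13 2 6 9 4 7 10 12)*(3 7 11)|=30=|(0 14 13 2 6 1 3 7 10 12)(4 11 9)|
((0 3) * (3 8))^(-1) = (0 3 8)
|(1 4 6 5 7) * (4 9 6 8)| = 10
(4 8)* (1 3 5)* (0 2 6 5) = (0 2 6 5 1 3)(4 8) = [2, 3, 6, 0, 8, 1, 5, 7, 4]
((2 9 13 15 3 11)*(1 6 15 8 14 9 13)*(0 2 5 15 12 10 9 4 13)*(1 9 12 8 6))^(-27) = (0 2)(3 11 5 15)(4 8 13 14 6)(10 12) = ((0 2)(3 11 5 15)(4 13 6 8 14)(10 12))^(-27)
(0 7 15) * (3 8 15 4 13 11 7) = [3, 1, 2, 8, 13, 5, 6, 4, 15, 9, 10, 7, 12, 11, 14, 0] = (0 3 8 15)(4 13 11 7)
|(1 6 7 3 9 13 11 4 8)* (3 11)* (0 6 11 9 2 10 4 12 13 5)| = |(0 6 7 9 5)(1 11 12 13 3 2 10 4 8)| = 45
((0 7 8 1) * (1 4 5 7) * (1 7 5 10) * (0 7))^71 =(1 7 8 4 10)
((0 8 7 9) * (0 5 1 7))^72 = (9)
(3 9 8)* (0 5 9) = [5, 1, 2, 0, 4, 9, 6, 7, 3, 8] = (0 5 9 8 3)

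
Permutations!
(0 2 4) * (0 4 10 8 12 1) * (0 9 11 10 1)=[2, 9, 1, 3, 4, 5, 6, 7, 12, 11, 8, 10, 0]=(0 2 1 9 11 10 8 12)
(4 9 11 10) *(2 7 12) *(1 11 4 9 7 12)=(1 11 10 9 4 7)(2 12)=[0, 11, 12, 3, 7, 5, 6, 1, 8, 4, 9, 10, 2]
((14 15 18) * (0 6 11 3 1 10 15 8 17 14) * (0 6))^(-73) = (1 6 10 11 15 3 18)(8 14 17)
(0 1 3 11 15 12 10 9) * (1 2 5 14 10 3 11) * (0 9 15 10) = (0 2 5 14)(1 11 10 15 12 3) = [2, 11, 5, 1, 4, 14, 6, 7, 8, 9, 15, 10, 3, 13, 0, 12]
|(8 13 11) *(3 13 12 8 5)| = |(3 13 11 5)(8 12)| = 4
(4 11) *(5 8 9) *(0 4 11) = (11)(0 4)(5 8 9) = [4, 1, 2, 3, 0, 8, 6, 7, 9, 5, 10, 11]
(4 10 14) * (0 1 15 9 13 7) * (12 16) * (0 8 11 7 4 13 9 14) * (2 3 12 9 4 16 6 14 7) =(0 1 15 7 8 11 2 3 12 6 14 13 16 9 4 10) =[1, 15, 3, 12, 10, 5, 14, 8, 11, 4, 0, 2, 6, 16, 13, 7, 9]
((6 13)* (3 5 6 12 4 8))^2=(3 6 12 8 5 13 4)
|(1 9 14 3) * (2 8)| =|(1 9 14 3)(2 8)| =4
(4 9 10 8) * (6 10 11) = (4 9 11 6 10 8) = [0, 1, 2, 3, 9, 5, 10, 7, 4, 11, 8, 6]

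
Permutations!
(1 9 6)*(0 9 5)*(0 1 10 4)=(0 9 6 10 4)(1 5)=[9, 5, 2, 3, 0, 1, 10, 7, 8, 6, 4]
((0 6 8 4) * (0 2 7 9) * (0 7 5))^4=(9)(0 2 8)(4 6 5)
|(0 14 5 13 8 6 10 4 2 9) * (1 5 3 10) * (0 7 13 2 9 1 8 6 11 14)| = 30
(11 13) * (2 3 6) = (2 3 6)(11 13) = [0, 1, 3, 6, 4, 5, 2, 7, 8, 9, 10, 13, 12, 11]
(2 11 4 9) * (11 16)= [0, 1, 16, 3, 9, 5, 6, 7, 8, 2, 10, 4, 12, 13, 14, 15, 11]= (2 16 11 4 9)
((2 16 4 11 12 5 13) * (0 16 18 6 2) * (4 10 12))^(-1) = (0 13 5 12 10 16)(2 6 18)(4 11)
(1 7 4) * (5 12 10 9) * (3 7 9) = (1 9 5 12 10 3 7 4) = [0, 9, 2, 7, 1, 12, 6, 4, 8, 5, 3, 11, 10]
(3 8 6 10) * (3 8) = (6 10 8) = [0, 1, 2, 3, 4, 5, 10, 7, 6, 9, 8]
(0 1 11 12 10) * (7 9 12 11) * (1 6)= (0 6 1 7 9 12 10)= [6, 7, 2, 3, 4, 5, 1, 9, 8, 12, 0, 11, 10]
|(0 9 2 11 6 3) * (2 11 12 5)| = 15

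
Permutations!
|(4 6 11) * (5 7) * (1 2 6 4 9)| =|(1 2 6 11 9)(5 7)| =10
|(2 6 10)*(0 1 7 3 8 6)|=|(0 1 7 3 8 6 10 2)|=8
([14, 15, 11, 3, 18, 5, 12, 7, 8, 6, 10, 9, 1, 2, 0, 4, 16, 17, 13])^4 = [0, 13, 12, 3, 11, 5, 4, 7, 8, 15, 10, 1, 18, 6, 14, 2, 16, 17, 9]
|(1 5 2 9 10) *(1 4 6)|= 7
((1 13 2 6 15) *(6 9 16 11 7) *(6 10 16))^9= (1 9)(2 15)(6 13)(7 10 16 11)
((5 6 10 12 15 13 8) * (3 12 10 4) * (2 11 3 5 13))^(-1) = (2 15 12 3 11)(4 6 5)(8 13)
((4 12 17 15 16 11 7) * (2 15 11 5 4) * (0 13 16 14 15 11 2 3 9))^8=(0 11 4)(2 5 9)(3 17 16)(7 12 13)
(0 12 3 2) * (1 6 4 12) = (0 1 6 4 12 3 2) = [1, 6, 0, 2, 12, 5, 4, 7, 8, 9, 10, 11, 3]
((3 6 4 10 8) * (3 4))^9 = ((3 6)(4 10 8))^9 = (10)(3 6)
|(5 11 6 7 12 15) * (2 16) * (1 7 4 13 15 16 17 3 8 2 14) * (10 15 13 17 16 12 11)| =|(1 7 11 6 4 17 3 8 2 16 14)(5 10 15)| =33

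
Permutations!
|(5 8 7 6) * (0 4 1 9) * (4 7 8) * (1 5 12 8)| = |(0 7 6 12 8 1 9)(4 5)| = 14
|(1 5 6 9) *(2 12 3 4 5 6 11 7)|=21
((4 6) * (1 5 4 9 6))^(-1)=(1 4 5)(6 9)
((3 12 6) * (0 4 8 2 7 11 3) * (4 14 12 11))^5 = (0 14 12 6)(2 7 4 8)(3 11)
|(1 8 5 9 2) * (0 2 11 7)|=8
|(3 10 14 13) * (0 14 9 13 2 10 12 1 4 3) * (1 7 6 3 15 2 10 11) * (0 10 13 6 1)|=14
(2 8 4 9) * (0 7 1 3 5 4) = [7, 3, 8, 5, 9, 4, 6, 1, 0, 2] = (0 7 1 3 5 4 9 2 8)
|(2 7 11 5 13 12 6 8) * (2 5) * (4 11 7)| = |(2 4 11)(5 13 12 6 8)| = 15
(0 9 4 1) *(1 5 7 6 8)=(0 9 4 5 7 6 8 1)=[9, 0, 2, 3, 5, 7, 8, 6, 1, 4]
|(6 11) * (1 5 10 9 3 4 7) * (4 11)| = |(1 5 10 9 3 11 6 4 7)| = 9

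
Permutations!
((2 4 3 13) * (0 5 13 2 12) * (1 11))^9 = (0 5 13 12)(1 11)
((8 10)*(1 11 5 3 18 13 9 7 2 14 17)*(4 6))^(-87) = ((1 11 5 3 18 13 9 7 2 14 17)(4 6)(8 10))^(-87) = (1 11 5 3 18 13 9 7 2 14 17)(4 6)(8 10)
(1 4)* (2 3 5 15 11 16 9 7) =(1 4)(2 3 5 15 11 16 9 7) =[0, 4, 3, 5, 1, 15, 6, 2, 8, 7, 10, 16, 12, 13, 14, 11, 9]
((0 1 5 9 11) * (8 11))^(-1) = (0 11 8 9 5 1) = ((0 1 5 9 8 11))^(-1)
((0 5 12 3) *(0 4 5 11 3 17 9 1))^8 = (0 1 9 17 12 5 4 3 11) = ((0 11 3 4 5 12 17 9 1))^8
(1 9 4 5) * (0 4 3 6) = (0 4 5 1 9 3 6) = [4, 9, 2, 6, 5, 1, 0, 7, 8, 3]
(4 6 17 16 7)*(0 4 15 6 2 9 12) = (0 4 2 9 12)(6 17 16 7 15) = [4, 1, 9, 3, 2, 5, 17, 15, 8, 12, 10, 11, 0, 13, 14, 6, 7, 16]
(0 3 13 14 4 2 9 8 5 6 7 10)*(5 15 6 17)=(0 3 13 14 4 2 9 8 15 6 7 10)(5 17)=[3, 1, 9, 13, 2, 17, 7, 10, 15, 8, 0, 11, 12, 14, 4, 6, 16, 5]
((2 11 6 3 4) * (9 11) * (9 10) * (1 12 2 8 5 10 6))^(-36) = ((1 12 2 6 3 4 8 5 10 9 11))^(-36) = (1 10 4 2 11 5 3 12 9 8 6)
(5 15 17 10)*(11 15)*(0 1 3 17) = (0 1 3 17 10 5 11 15) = [1, 3, 2, 17, 4, 11, 6, 7, 8, 9, 5, 15, 12, 13, 14, 0, 16, 10]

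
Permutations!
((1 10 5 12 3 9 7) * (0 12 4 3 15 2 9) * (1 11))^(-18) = (0 11)(1 12)(2 5)(3 7)(4 9)(10 15)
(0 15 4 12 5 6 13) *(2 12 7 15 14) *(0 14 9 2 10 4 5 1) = (0 9 2 12 1)(4 7 15 5 6 13 14 10) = [9, 0, 12, 3, 7, 6, 13, 15, 8, 2, 4, 11, 1, 14, 10, 5]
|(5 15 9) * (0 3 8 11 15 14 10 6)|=|(0 3 8 11 15 9 5 14 10 6)|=10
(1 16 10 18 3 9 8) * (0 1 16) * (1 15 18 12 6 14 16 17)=(0 15 18 3 9 8 17 1)(6 14 16 10 12)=[15, 0, 2, 9, 4, 5, 14, 7, 17, 8, 12, 11, 6, 13, 16, 18, 10, 1, 3]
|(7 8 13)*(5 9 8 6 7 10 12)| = |(5 9 8 13 10 12)(6 7)| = 6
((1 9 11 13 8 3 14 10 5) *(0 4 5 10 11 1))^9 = (1 9)(3 8 13 11 14)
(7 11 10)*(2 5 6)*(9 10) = (2 5 6)(7 11 9 10) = [0, 1, 5, 3, 4, 6, 2, 11, 8, 10, 7, 9]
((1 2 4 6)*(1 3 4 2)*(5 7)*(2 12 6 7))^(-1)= ((2 12 6 3 4 7 5))^(-1)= (2 5 7 4 3 6 12)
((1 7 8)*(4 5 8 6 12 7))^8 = ((1 4 5 8)(6 12 7))^8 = (6 7 12)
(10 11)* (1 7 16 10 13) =(1 7 16 10 11 13) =[0, 7, 2, 3, 4, 5, 6, 16, 8, 9, 11, 13, 12, 1, 14, 15, 10]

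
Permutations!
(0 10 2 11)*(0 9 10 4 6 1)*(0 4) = (1 4 6)(2 11 9 10) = [0, 4, 11, 3, 6, 5, 1, 7, 8, 10, 2, 9]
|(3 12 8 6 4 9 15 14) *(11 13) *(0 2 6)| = 10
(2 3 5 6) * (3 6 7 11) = [0, 1, 6, 5, 4, 7, 2, 11, 8, 9, 10, 3] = (2 6)(3 5 7 11)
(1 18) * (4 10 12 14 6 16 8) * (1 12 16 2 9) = [0, 18, 9, 3, 10, 5, 2, 7, 4, 1, 16, 11, 14, 13, 6, 15, 8, 17, 12] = (1 18 12 14 6 2 9)(4 10 16 8)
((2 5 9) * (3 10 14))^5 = (2 9 5)(3 14 10)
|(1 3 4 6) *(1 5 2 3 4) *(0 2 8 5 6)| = 10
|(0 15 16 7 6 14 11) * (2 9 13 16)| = |(0 15 2 9 13 16 7 6 14 11)| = 10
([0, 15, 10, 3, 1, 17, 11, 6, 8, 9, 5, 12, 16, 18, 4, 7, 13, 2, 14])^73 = [0, 13, 10, 3, 16, 17, 4, 14, 8, 9, 5, 1, 15, 6, 12, 18, 7, 2, 11]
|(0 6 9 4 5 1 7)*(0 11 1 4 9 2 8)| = 12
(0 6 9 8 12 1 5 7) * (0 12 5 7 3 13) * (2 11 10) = (0 6 9 8 5 3 13)(1 7 12)(2 11 10) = [6, 7, 11, 13, 4, 3, 9, 12, 5, 8, 2, 10, 1, 0]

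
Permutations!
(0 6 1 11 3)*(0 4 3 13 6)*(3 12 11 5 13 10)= (1 5 13 6)(3 4 12 11 10)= [0, 5, 2, 4, 12, 13, 1, 7, 8, 9, 3, 10, 11, 6]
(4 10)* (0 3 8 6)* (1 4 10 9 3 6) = (10)(0 6)(1 4 9 3 8) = [6, 4, 2, 8, 9, 5, 0, 7, 1, 3, 10]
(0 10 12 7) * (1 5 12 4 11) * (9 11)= [10, 5, 2, 3, 9, 12, 6, 0, 8, 11, 4, 1, 7]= (0 10 4 9 11 1 5 12 7)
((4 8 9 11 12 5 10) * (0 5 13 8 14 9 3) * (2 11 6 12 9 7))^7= ((0 5 10 4 14 7 2 11 9 6 12 13 8 3))^7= (0 11)(2 3)(4 12)(5 9)(6 10)(7 8)(13 14)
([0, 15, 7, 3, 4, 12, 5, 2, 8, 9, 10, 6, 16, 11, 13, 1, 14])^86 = (5 16 13 6 12 14 11)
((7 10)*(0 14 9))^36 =((0 14 9)(7 10))^36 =(14)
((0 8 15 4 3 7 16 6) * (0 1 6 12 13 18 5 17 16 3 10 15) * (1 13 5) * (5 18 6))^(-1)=(0 8)(1 18 12 16 17 5)(3 7)(4 15 10)(6 13)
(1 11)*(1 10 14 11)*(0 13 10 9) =(0 13 10 14 11 9) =[13, 1, 2, 3, 4, 5, 6, 7, 8, 0, 14, 9, 12, 10, 11]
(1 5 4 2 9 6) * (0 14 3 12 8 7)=(0 14 3 12 8 7)(1 5 4 2 9 6)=[14, 5, 9, 12, 2, 4, 1, 0, 7, 6, 10, 11, 8, 13, 3]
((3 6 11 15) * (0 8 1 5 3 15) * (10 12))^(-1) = (15)(0 11 6 3 5 1 8)(10 12)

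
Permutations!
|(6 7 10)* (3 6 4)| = |(3 6 7 10 4)| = 5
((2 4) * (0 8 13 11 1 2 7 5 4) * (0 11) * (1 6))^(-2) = ((0 8 13)(1 2 11 6)(4 7 5))^(-2) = (0 8 13)(1 11)(2 6)(4 7 5)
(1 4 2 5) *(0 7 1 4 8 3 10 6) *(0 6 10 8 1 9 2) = [7, 1, 5, 8, 0, 4, 6, 9, 3, 2, 10] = (10)(0 7 9 2 5 4)(3 8)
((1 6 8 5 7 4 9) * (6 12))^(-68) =((1 12 6 8 5 7 4 9))^(-68) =(1 5)(4 6)(7 12)(8 9)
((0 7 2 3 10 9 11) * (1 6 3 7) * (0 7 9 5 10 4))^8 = ((0 1 6 3 4)(2 9 11 7)(5 10))^8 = (11)(0 3 1 4 6)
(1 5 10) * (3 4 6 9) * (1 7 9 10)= [0, 5, 2, 4, 6, 1, 10, 9, 8, 3, 7]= (1 5)(3 4 6 10 7 9)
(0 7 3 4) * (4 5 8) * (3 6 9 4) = (0 7 6 9 4)(3 5 8) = [7, 1, 2, 5, 0, 8, 9, 6, 3, 4]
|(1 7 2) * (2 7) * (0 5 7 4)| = |(0 5 7 4)(1 2)| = 4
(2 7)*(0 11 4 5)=(0 11 4 5)(2 7)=[11, 1, 7, 3, 5, 0, 6, 2, 8, 9, 10, 4]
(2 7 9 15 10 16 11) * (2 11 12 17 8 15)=(2 7 9)(8 15 10 16 12 17)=[0, 1, 7, 3, 4, 5, 6, 9, 15, 2, 16, 11, 17, 13, 14, 10, 12, 8]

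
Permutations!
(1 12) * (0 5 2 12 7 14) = (0 5 2 12 1 7 14) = [5, 7, 12, 3, 4, 2, 6, 14, 8, 9, 10, 11, 1, 13, 0]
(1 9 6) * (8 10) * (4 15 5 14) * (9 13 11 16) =(1 13 11 16 9 6)(4 15 5 14)(8 10) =[0, 13, 2, 3, 15, 14, 1, 7, 10, 6, 8, 16, 12, 11, 4, 5, 9]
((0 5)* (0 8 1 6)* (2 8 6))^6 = ((0 5 6)(1 2 8))^6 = (8)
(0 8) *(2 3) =[8, 1, 3, 2, 4, 5, 6, 7, 0] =(0 8)(2 3)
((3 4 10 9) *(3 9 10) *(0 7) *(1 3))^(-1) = ((10)(0 7)(1 3 4))^(-1) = (10)(0 7)(1 4 3)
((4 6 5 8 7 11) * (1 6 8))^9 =(4 8 7 11)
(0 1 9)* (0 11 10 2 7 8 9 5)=(0 1 5)(2 7 8 9 11 10)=[1, 5, 7, 3, 4, 0, 6, 8, 9, 11, 2, 10]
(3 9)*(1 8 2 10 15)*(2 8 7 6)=(1 7 6 2 10 15)(3 9)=[0, 7, 10, 9, 4, 5, 2, 6, 8, 3, 15, 11, 12, 13, 14, 1]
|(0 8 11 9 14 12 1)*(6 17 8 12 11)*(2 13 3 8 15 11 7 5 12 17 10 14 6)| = 12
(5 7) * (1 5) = (1 5 7) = [0, 5, 2, 3, 4, 7, 6, 1]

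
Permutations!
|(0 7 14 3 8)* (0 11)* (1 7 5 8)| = 4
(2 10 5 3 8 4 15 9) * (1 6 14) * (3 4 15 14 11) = (1 6 11 3 8 15 9 2 10 5 4 14) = [0, 6, 10, 8, 14, 4, 11, 7, 15, 2, 5, 3, 12, 13, 1, 9]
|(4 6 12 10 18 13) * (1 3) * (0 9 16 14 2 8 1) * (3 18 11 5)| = 16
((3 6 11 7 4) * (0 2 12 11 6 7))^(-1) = (0 11 12 2)(3 4 7)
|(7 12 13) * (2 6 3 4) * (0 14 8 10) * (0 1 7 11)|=36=|(0 14 8 10 1 7 12 13 11)(2 6 3 4)|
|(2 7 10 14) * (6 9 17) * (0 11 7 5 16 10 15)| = |(0 11 7 15)(2 5 16 10 14)(6 9 17)| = 60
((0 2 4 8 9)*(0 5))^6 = (9) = ((0 2 4 8 9 5))^6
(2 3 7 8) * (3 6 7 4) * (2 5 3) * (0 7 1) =(0 7 8 5 3 4 2 6 1) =[7, 0, 6, 4, 2, 3, 1, 8, 5]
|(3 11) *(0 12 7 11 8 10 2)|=|(0 12 7 11 3 8 10 2)|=8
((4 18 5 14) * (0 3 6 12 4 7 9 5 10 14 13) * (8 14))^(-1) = ((0 3 6 12 4 18 10 8 14 7 9 5 13))^(-1) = (0 13 5 9 7 14 8 10 18 4 12 6 3)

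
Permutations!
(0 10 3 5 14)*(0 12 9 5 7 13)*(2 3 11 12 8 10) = (0 2 3 7 13)(5 14 8 10 11 12 9) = [2, 1, 3, 7, 4, 14, 6, 13, 10, 5, 11, 12, 9, 0, 8]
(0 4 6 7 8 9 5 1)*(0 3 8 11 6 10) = (0 4 10)(1 3 8 9 5)(6 7 11) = [4, 3, 2, 8, 10, 1, 7, 11, 9, 5, 0, 6]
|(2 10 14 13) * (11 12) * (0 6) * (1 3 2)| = |(0 6)(1 3 2 10 14 13)(11 12)| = 6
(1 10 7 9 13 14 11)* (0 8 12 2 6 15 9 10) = [8, 0, 6, 3, 4, 5, 15, 10, 12, 13, 7, 1, 2, 14, 11, 9] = (0 8 12 2 6 15 9 13 14 11 1)(7 10)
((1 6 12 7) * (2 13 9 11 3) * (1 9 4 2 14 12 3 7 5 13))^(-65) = (1 4 5 14 6 2 13 12 3)(7 9 11)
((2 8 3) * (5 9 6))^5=(2 3 8)(5 6 9)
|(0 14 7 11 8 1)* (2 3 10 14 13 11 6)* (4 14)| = |(0 13 11 8 1)(2 3 10 4 14 7 6)| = 35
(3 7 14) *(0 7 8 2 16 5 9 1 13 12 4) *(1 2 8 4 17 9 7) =(0 1 13 12 17 9 2 16 5 7 14 3 4) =[1, 13, 16, 4, 0, 7, 6, 14, 8, 2, 10, 11, 17, 12, 3, 15, 5, 9]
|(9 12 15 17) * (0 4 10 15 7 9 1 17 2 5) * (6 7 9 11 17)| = |(0 4 10 15 2 5)(1 6 7 11 17)(9 12)| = 30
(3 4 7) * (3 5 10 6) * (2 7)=(2 7 5 10 6 3 4)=[0, 1, 7, 4, 2, 10, 3, 5, 8, 9, 6]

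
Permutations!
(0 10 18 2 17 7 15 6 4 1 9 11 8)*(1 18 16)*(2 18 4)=(18)(0 10 16 1 9 11 8)(2 17 7 15 6)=[10, 9, 17, 3, 4, 5, 2, 15, 0, 11, 16, 8, 12, 13, 14, 6, 1, 7, 18]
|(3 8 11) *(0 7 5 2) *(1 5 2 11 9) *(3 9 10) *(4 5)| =15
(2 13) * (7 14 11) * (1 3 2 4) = (1 3 2 13 4)(7 14 11) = [0, 3, 13, 2, 1, 5, 6, 14, 8, 9, 10, 7, 12, 4, 11]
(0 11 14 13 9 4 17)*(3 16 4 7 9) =(0 11 14 13 3 16 4 17)(7 9) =[11, 1, 2, 16, 17, 5, 6, 9, 8, 7, 10, 14, 12, 3, 13, 15, 4, 0]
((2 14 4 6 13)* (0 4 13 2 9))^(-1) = (0 9 13 14 2 6 4) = ((0 4 6 2 14 13 9))^(-1)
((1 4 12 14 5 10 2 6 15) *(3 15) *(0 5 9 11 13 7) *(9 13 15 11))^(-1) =(0 7 13 14 12 4 1 15 11 3 6 2 10 5)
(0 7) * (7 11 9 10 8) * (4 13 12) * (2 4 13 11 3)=(0 3 2 4 11 9 10 8 7)(12 13)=[3, 1, 4, 2, 11, 5, 6, 0, 7, 10, 8, 9, 13, 12]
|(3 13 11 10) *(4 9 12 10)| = 7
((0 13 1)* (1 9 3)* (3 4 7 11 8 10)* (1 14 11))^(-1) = ((0 13 9 4 7 1)(3 14 11 8 10))^(-1) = (0 1 7 4 9 13)(3 10 8 11 14)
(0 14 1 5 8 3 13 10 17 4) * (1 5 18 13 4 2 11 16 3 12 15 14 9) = (0 9 1 18 13 10 17 2 11 16 3 4)(5 8 12 15 14) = [9, 18, 11, 4, 0, 8, 6, 7, 12, 1, 17, 16, 15, 10, 5, 14, 3, 2, 13]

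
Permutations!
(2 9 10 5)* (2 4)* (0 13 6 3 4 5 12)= (0 13 6 3 4 2 9 10 12)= [13, 1, 9, 4, 2, 5, 3, 7, 8, 10, 12, 11, 0, 6]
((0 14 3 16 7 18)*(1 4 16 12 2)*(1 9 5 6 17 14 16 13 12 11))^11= (0 18 7 16)(1 11 3 14 17 6 5 9 2 12 13 4)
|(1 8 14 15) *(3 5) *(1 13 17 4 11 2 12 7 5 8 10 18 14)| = 15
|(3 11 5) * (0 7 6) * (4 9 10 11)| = 6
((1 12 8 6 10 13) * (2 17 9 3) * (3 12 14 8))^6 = ((1 14 8 6 10 13)(2 17 9 12 3))^6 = (2 17 9 12 3)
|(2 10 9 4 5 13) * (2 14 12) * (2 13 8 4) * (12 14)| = |(14)(2 10 9)(4 5 8)(12 13)| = 6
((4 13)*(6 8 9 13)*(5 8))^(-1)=(4 13 9 8 5 6)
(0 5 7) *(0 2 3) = (0 5 7 2 3) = [5, 1, 3, 0, 4, 7, 6, 2]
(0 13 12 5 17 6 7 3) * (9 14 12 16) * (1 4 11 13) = (0 1 4 11 13 16 9 14 12 5 17 6 7 3) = [1, 4, 2, 0, 11, 17, 7, 3, 8, 14, 10, 13, 5, 16, 12, 15, 9, 6]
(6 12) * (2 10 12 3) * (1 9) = (1 9)(2 10 12 6 3) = [0, 9, 10, 2, 4, 5, 3, 7, 8, 1, 12, 11, 6]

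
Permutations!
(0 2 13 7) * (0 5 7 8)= [2, 1, 13, 3, 4, 7, 6, 5, 0, 9, 10, 11, 12, 8]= (0 2 13 8)(5 7)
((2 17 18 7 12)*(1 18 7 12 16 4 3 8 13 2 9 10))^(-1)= (1 10 9 12 18)(2 13 8 3 4 16 7 17)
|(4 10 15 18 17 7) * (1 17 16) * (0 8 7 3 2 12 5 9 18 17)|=|(0 8 7 4 10 15 17 3 2 12 5 9 18 16 1)|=15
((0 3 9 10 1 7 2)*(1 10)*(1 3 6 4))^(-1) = ((10)(0 6 4 1 7 2)(3 9))^(-1) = (10)(0 2 7 1 4 6)(3 9)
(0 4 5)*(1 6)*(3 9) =(0 4 5)(1 6)(3 9) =[4, 6, 2, 9, 5, 0, 1, 7, 8, 3]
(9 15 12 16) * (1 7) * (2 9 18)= (1 7)(2 9 15 12 16 18)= [0, 7, 9, 3, 4, 5, 6, 1, 8, 15, 10, 11, 16, 13, 14, 12, 18, 17, 2]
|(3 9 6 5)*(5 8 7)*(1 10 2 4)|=12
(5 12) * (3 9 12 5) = (3 9 12) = [0, 1, 2, 9, 4, 5, 6, 7, 8, 12, 10, 11, 3]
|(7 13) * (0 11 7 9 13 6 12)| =10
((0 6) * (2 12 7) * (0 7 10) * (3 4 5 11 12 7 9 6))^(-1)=((0 3 4 5 11 12 10)(2 7)(6 9))^(-1)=(0 10 12 11 5 4 3)(2 7)(6 9)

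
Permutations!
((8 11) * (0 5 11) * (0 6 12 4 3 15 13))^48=((0 5 11 8 6 12 4 3 15 13))^48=(0 15 4 6 11)(3 12 8 5 13)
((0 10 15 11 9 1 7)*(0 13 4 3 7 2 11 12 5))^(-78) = (0 15 5 10 12)(1 11)(2 9)(3 13)(4 7)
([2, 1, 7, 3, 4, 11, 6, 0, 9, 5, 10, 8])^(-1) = [7, 1, 0, 3, 4, 9, 6, 2, 11, 8, 10, 5]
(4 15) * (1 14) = (1 14)(4 15) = [0, 14, 2, 3, 15, 5, 6, 7, 8, 9, 10, 11, 12, 13, 1, 4]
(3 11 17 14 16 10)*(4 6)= (3 11 17 14 16 10)(4 6)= [0, 1, 2, 11, 6, 5, 4, 7, 8, 9, 3, 17, 12, 13, 16, 15, 10, 14]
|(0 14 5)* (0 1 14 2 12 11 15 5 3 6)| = 10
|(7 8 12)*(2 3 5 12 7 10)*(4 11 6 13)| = |(2 3 5 12 10)(4 11 6 13)(7 8)| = 20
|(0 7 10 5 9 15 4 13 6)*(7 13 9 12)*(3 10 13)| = 24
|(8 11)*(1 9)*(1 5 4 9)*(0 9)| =4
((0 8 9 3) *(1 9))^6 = ((0 8 1 9 3))^6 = (0 8 1 9 3)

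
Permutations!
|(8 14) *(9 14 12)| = 4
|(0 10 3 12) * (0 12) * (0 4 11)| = 5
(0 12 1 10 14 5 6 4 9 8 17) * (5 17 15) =(0 12 1 10 14 17)(4 9 8 15 5 6) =[12, 10, 2, 3, 9, 6, 4, 7, 15, 8, 14, 11, 1, 13, 17, 5, 16, 0]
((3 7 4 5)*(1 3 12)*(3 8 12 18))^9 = (3 18 5 4 7)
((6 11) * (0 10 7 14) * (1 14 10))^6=((0 1 14)(6 11)(7 10))^6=(14)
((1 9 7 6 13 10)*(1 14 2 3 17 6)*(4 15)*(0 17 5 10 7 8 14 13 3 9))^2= ((0 17 6 3 5 10 13 7 1)(2 9 8 14)(4 15))^2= (0 6 5 13 1 17 3 10 7)(2 8)(9 14)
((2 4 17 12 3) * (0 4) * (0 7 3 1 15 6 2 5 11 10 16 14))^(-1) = ((0 4 17 12 1 15 6 2 7 3 5 11 10 16 14))^(-1) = (0 14 16 10 11 5 3 7 2 6 15 1 12 17 4)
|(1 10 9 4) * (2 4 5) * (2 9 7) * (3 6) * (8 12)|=10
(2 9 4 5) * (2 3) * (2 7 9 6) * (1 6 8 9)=(1 6 2 8 9 4 5 3 7)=[0, 6, 8, 7, 5, 3, 2, 1, 9, 4]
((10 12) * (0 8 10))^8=(12)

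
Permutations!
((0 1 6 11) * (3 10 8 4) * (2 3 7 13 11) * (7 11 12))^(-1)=(0 11 4 8 10 3 2 6 1)(7 12 13)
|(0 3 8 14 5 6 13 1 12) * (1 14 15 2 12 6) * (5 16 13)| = 6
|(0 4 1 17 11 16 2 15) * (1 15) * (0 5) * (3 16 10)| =|(0 4 15 5)(1 17 11 10 3 16 2)| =28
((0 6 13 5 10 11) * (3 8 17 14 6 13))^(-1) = (0 11 10 5 13)(3 6 14 17 8)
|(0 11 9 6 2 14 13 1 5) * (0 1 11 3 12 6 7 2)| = |(0 3 12 6)(1 5)(2 14 13 11 9 7)| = 12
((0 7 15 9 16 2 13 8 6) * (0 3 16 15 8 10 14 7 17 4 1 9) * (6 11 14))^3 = (0 1)(2 6)(3 13)(4 15)(7 14 11 8)(9 17)(10 16)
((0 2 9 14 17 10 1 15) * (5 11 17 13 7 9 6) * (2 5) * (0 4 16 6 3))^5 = (0 1 2 17 16 5 15 3 10 6 11 4)(7 9 14 13)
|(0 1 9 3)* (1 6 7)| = 6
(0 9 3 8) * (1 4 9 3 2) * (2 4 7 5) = (0 3 8)(1 7 5 2)(4 9) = [3, 7, 1, 8, 9, 2, 6, 5, 0, 4]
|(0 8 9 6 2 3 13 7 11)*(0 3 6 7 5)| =|(0 8 9 7 11 3 13 5)(2 6)| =8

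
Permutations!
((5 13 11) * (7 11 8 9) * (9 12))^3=((5 13 8 12 9 7 11))^3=(5 12 11 8 7 13 9)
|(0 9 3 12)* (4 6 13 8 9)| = |(0 4 6 13 8 9 3 12)| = 8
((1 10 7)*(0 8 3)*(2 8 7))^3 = (0 10 3 1 8 7 2)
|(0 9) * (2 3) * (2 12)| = |(0 9)(2 3 12)| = 6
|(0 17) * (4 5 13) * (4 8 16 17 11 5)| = 7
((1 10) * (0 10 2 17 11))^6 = (17)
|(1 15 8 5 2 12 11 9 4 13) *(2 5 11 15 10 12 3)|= 18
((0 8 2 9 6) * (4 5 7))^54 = (0 6 9 2 8)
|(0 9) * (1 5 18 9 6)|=6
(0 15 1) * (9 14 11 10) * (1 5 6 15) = (0 1)(5 6 15)(9 14 11 10) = [1, 0, 2, 3, 4, 6, 15, 7, 8, 14, 9, 10, 12, 13, 11, 5]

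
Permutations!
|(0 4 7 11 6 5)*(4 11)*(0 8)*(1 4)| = 15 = |(0 11 6 5 8)(1 4 7)|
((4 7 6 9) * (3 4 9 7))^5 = ((9)(3 4)(6 7))^5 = (9)(3 4)(6 7)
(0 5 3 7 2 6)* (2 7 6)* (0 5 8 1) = (0 8 1)(3 6 5) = [8, 0, 2, 6, 4, 3, 5, 7, 1]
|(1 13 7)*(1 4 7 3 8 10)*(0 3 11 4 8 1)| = 9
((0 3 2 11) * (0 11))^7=(11)(0 3 2)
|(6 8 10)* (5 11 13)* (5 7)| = |(5 11 13 7)(6 8 10)| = 12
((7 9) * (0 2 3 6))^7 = ((0 2 3 6)(7 9))^7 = (0 6 3 2)(7 9)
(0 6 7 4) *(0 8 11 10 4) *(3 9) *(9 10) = (0 6 7)(3 10 4 8 11 9) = [6, 1, 2, 10, 8, 5, 7, 0, 11, 3, 4, 9]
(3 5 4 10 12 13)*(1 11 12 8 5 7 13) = (1 11 12)(3 7 13)(4 10 8 5) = [0, 11, 2, 7, 10, 4, 6, 13, 5, 9, 8, 12, 1, 3]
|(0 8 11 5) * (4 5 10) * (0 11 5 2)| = 7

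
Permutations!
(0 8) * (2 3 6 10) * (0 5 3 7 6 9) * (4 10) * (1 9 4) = (0 8 5 3 4 10 2 7 6 1 9) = [8, 9, 7, 4, 10, 3, 1, 6, 5, 0, 2]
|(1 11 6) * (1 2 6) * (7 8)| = |(1 11)(2 6)(7 8)| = 2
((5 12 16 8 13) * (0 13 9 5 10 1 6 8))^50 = (16)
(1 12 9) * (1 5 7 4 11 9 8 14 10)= (1 12 8 14 10)(4 11 9 5 7)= [0, 12, 2, 3, 11, 7, 6, 4, 14, 5, 1, 9, 8, 13, 10]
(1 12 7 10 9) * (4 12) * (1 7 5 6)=(1 4 12 5 6)(7 10 9)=[0, 4, 2, 3, 12, 6, 1, 10, 8, 7, 9, 11, 5]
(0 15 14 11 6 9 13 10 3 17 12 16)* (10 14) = [15, 1, 2, 17, 4, 5, 9, 7, 8, 13, 3, 6, 16, 14, 11, 10, 0, 12] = (0 15 10 3 17 12 16)(6 9 13 14 11)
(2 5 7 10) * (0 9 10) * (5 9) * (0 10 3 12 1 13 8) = (0 5 7 10 2 9 3 12 1 13 8) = [5, 13, 9, 12, 4, 7, 6, 10, 0, 3, 2, 11, 1, 8]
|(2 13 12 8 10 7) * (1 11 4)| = 6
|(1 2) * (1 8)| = 3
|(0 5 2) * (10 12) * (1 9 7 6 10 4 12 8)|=6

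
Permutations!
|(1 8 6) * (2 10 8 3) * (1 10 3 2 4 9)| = 15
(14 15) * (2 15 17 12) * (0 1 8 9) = (0 1 8 9)(2 15 14 17 12) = [1, 8, 15, 3, 4, 5, 6, 7, 9, 0, 10, 11, 2, 13, 17, 14, 16, 12]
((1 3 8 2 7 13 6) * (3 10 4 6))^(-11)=((1 10 4 6)(2 7 13 3 8))^(-11)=(1 10 4 6)(2 8 3 13 7)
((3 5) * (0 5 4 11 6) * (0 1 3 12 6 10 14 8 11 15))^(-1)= ((0 5 12 6 1 3 4 15)(8 11 10 14))^(-1)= (0 15 4 3 1 6 12 5)(8 14 10 11)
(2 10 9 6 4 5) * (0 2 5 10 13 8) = (0 2 13 8)(4 10 9 6) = [2, 1, 13, 3, 10, 5, 4, 7, 0, 6, 9, 11, 12, 8]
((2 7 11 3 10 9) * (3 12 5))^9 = (2 7 11 12 5 3 10 9)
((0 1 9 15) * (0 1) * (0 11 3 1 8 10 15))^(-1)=(0 9 1 3 11)(8 15 10)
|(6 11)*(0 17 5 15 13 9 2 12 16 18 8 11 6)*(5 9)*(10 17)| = |(0 10 17 9 2 12 16 18 8 11)(5 15 13)| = 30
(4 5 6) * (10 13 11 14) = (4 5 6)(10 13 11 14) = [0, 1, 2, 3, 5, 6, 4, 7, 8, 9, 13, 14, 12, 11, 10]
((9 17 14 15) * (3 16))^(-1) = ((3 16)(9 17 14 15))^(-1) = (3 16)(9 15 14 17)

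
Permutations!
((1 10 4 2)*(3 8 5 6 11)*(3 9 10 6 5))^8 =((1 6 11 9 10 4 2)(3 8))^8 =(1 6 11 9 10 4 2)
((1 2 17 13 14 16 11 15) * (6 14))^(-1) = (1 15 11 16 14 6 13 17 2) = ((1 2 17 13 6 14 16 11 15))^(-1)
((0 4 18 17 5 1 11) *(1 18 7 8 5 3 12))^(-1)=(0 11 1 12 3 17 18 5 8 7 4)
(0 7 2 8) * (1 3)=[7, 3, 8, 1, 4, 5, 6, 2, 0]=(0 7 2 8)(1 3)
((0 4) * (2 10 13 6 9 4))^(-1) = ((0 2 10 13 6 9 4))^(-1) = (0 4 9 6 13 10 2)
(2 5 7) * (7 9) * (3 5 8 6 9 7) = (2 8 6 9 3 5 7) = [0, 1, 8, 5, 4, 7, 9, 2, 6, 3]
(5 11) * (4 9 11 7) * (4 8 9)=[0, 1, 2, 3, 4, 7, 6, 8, 9, 11, 10, 5]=(5 7 8 9 11)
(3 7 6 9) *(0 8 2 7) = (0 8 2 7 6 9 3) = [8, 1, 7, 0, 4, 5, 9, 6, 2, 3]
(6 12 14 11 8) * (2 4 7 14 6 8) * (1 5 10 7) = [0, 5, 4, 3, 1, 10, 12, 14, 8, 9, 7, 2, 6, 13, 11] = (1 5 10 7 14 11 2 4)(6 12)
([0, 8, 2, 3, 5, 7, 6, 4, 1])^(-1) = (1 8)(4 7 5)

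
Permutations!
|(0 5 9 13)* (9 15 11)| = 6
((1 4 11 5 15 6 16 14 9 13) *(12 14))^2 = (1 11 15 16 14 13 4 5 6 12 9)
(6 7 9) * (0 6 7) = [6, 1, 2, 3, 4, 5, 0, 9, 8, 7] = (0 6)(7 9)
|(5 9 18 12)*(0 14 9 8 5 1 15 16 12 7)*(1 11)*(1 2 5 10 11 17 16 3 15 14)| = |(0 1 14 9 18 7)(2 5 8 10 11)(3 15)(12 17 16)| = 30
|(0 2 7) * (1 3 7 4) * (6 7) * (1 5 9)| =9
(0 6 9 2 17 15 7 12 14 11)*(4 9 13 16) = [6, 1, 17, 3, 9, 5, 13, 12, 8, 2, 10, 0, 14, 16, 11, 7, 4, 15] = (0 6 13 16 4 9 2 17 15 7 12 14 11)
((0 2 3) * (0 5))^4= (5)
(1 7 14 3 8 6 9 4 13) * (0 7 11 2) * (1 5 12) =[7, 11, 0, 8, 13, 12, 9, 14, 6, 4, 10, 2, 1, 5, 3] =(0 7 14 3 8 6 9 4 13 5 12 1 11 2)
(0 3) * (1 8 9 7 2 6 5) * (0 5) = (0 3 5 1 8 9 7 2 6) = [3, 8, 6, 5, 4, 1, 0, 2, 9, 7]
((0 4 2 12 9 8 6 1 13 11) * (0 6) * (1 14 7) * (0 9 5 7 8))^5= ((0 4 2 12 5 7 1 13 11 6 14 8 9))^5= (0 7 14 2 13 9 5 6 4 1 8 12 11)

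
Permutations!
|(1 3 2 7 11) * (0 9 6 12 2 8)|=|(0 9 6 12 2 7 11 1 3 8)|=10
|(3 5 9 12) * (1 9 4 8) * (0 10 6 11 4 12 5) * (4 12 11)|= 11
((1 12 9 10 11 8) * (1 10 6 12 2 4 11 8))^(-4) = (6 9 12)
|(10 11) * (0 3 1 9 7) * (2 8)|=|(0 3 1 9 7)(2 8)(10 11)|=10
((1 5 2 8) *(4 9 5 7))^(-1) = ((1 7 4 9 5 2 8))^(-1) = (1 8 2 5 9 4 7)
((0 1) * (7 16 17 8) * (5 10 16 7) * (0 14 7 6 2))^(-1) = ((0 1 14 7 6 2)(5 10 16 17 8))^(-1) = (0 2 6 7 14 1)(5 8 17 16 10)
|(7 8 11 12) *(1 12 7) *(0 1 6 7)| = 7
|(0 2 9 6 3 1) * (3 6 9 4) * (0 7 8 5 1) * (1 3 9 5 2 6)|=10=|(0 6 1 7 8 2 4 9 5 3)|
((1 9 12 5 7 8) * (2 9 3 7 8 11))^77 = ((1 3 7 11 2 9 12 5 8))^77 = (1 9 3 12 7 5 11 8 2)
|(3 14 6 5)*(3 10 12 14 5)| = 6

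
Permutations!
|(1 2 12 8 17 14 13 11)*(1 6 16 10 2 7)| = |(1 7)(2 12 8 17 14 13 11 6 16 10)| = 10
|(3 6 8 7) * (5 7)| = 5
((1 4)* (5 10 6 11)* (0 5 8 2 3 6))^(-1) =(0 10 5)(1 4)(2 8 11 6 3)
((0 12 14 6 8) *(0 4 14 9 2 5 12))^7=(2 9 12 5)(4 8 6 14)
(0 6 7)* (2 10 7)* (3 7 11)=(0 6 2 10 11 3 7)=[6, 1, 10, 7, 4, 5, 2, 0, 8, 9, 11, 3]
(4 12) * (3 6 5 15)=[0, 1, 2, 6, 12, 15, 5, 7, 8, 9, 10, 11, 4, 13, 14, 3]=(3 6 5 15)(4 12)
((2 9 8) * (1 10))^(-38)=((1 10)(2 9 8))^(-38)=(10)(2 9 8)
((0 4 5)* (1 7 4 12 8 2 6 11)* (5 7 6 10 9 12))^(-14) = (1 6 11)(2 10 9 12 8)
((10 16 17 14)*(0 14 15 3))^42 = (17)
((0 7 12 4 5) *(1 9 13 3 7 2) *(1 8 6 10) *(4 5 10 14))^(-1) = ((0 2 8 6 14 4 10 1 9 13 3 7 12 5))^(-1) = (0 5 12 7 3 13 9 1 10 4 14 6 8 2)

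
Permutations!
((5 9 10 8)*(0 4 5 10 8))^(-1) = ((0 4 5 9 8 10))^(-1) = (0 10 8 9 5 4)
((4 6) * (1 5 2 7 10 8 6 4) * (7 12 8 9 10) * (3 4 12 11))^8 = (1 6 8 12 4 3 11 2 5)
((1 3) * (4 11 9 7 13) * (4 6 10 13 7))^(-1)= ((1 3)(4 11 9)(6 10 13))^(-1)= (1 3)(4 9 11)(6 13 10)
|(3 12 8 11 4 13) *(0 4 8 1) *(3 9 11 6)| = |(0 4 13 9 11 8 6 3 12 1)| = 10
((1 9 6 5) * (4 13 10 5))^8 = (1 9 6 4 13 10 5)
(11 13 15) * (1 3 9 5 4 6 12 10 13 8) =(1 3 9 5 4 6 12 10 13 15 11 8) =[0, 3, 2, 9, 6, 4, 12, 7, 1, 5, 13, 8, 10, 15, 14, 11]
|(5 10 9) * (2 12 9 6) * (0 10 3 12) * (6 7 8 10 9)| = |(0 9 5 3 12 6 2)(7 8 10)| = 21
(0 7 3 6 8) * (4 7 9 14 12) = (0 9 14 12 4 7 3 6 8) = [9, 1, 2, 6, 7, 5, 8, 3, 0, 14, 10, 11, 4, 13, 12]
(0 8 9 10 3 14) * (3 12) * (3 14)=(0 8 9 10 12 14)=[8, 1, 2, 3, 4, 5, 6, 7, 9, 10, 12, 11, 14, 13, 0]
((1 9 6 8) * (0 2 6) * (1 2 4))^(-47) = (0 4 1 9)(2 6 8)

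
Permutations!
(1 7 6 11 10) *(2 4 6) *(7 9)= (1 9 7 2 4 6 11 10)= [0, 9, 4, 3, 6, 5, 11, 2, 8, 7, 1, 10]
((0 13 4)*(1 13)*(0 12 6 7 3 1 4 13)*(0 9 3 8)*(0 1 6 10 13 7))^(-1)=((0 4 12 10 13 7 8 1 9 3 6))^(-1)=(0 6 3 9 1 8 7 13 10 12 4)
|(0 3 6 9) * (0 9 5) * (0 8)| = 5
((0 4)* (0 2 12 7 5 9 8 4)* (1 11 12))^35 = ((1 11 12 7 5 9 8 4 2))^35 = (1 2 4 8 9 5 7 12 11)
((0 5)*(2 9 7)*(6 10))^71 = ((0 5)(2 9 7)(6 10))^71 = (0 5)(2 7 9)(6 10)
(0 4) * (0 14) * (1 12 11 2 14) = (0 4 1 12 11 2 14) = [4, 12, 14, 3, 1, 5, 6, 7, 8, 9, 10, 2, 11, 13, 0]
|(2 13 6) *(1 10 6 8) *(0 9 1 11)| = |(0 9 1 10 6 2 13 8 11)| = 9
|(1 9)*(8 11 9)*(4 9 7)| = 6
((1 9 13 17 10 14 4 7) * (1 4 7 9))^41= ((4 9 13 17 10 14 7))^41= (4 7 14 10 17 13 9)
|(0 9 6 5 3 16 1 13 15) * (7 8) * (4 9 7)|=|(0 7 8 4 9 6 5 3 16 1 13 15)|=12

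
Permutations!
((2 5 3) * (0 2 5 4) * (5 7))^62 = (0 4 2)(3 5 7)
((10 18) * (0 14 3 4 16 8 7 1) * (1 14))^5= ((0 1)(3 4 16 8 7 14)(10 18))^5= (0 1)(3 14 7 8 16 4)(10 18)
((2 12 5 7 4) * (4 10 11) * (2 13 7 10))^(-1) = (2 7 13 4 11 10 5 12)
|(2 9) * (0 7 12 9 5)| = |(0 7 12 9 2 5)| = 6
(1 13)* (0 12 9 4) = (0 12 9 4)(1 13) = [12, 13, 2, 3, 0, 5, 6, 7, 8, 4, 10, 11, 9, 1]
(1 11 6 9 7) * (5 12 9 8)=[0, 11, 2, 3, 4, 12, 8, 1, 5, 7, 10, 6, 9]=(1 11 6 8 5 12 9 7)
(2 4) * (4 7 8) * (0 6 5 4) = (0 6 5 4 2 7 8) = [6, 1, 7, 3, 2, 4, 5, 8, 0]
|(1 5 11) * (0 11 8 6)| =6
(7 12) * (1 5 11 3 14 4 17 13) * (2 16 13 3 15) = (1 5 11 15 2 16 13)(3 14 4 17)(7 12) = [0, 5, 16, 14, 17, 11, 6, 12, 8, 9, 10, 15, 7, 1, 4, 2, 13, 3]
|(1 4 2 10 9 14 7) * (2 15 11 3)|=|(1 4 15 11 3 2 10 9 14 7)|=10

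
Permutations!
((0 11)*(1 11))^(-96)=((0 1 11))^(-96)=(11)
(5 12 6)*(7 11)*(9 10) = (5 12 6)(7 11)(9 10) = [0, 1, 2, 3, 4, 12, 5, 11, 8, 10, 9, 7, 6]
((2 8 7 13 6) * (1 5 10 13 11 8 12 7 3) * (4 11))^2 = ((1 5 10 13 6 2 12 7 4 11 8 3))^2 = (1 10 6 12 4 8)(2 7 11 3 5 13)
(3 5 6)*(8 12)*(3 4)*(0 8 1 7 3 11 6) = (0 8 12 1 7 3 5)(4 11 6) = [8, 7, 2, 5, 11, 0, 4, 3, 12, 9, 10, 6, 1]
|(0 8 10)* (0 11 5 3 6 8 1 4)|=|(0 1 4)(3 6 8 10 11 5)|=6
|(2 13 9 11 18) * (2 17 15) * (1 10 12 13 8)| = 11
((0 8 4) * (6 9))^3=(6 9)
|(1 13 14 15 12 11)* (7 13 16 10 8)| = |(1 16 10 8 7 13 14 15 12 11)| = 10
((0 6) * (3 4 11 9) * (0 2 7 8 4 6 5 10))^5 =(0 10 5)(2 9 8 6 11 7 3 4) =((0 5 10)(2 7 8 4 11 9 3 6))^5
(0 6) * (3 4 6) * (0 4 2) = [3, 1, 0, 2, 6, 5, 4] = (0 3 2)(4 6)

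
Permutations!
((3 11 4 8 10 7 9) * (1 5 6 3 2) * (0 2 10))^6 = (0 11 5)(1 8 3)(2 4 6) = ((0 2 1 5 6 3 11 4 8)(7 9 10))^6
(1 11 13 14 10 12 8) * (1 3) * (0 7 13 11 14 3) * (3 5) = (0 7 13 5 3 1 14 10 12 8) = [7, 14, 2, 1, 4, 3, 6, 13, 0, 9, 12, 11, 8, 5, 10]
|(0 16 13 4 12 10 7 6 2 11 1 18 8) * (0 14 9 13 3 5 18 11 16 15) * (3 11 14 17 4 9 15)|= 34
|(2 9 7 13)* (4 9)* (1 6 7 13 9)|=7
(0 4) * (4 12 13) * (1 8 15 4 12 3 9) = [3, 8, 2, 9, 0, 5, 6, 7, 15, 1, 10, 11, 13, 12, 14, 4] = (0 3 9 1 8 15 4)(12 13)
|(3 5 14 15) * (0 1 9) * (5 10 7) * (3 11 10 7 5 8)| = 15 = |(0 1 9)(3 7 8)(5 14 15 11 10)|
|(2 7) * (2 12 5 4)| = 5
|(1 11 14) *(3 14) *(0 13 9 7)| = 4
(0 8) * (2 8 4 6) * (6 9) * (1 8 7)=(0 4 9 6 2 7 1 8)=[4, 8, 7, 3, 9, 5, 2, 1, 0, 6]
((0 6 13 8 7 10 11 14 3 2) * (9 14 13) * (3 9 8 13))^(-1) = ((0 6 8 7 10 11 3 2)(9 14))^(-1) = (0 2 3 11 10 7 8 6)(9 14)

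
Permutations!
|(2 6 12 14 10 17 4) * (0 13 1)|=|(0 13 1)(2 6 12 14 10 17 4)|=21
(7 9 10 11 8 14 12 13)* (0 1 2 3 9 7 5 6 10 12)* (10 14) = (0 1 2 3 9 12 13 5 6 14)(8 10 11) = [1, 2, 3, 9, 4, 6, 14, 7, 10, 12, 11, 8, 13, 5, 0]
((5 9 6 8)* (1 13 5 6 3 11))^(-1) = ((1 13 5 9 3 11)(6 8))^(-1) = (1 11 3 9 5 13)(6 8)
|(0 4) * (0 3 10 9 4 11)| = |(0 11)(3 10 9 4)| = 4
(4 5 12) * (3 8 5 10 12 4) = (3 8 5 4 10 12) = [0, 1, 2, 8, 10, 4, 6, 7, 5, 9, 12, 11, 3]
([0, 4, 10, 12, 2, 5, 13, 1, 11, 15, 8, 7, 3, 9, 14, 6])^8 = [0, 4, 10, 3, 2, 5, 6, 1, 11, 9, 8, 7, 12, 13, 14, 15]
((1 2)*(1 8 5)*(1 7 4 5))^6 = (8)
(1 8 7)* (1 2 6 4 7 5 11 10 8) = (2 6 4 7)(5 11 10 8) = [0, 1, 6, 3, 7, 11, 4, 2, 5, 9, 8, 10]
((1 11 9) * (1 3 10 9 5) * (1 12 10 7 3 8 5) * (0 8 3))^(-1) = (0 7 3 9 10 12 5 8)(1 11)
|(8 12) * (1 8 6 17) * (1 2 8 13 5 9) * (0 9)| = 5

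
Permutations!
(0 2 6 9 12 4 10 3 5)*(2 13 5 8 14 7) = (0 13 5)(2 6 9 12 4 10 3 8 14 7) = [13, 1, 6, 8, 10, 0, 9, 2, 14, 12, 3, 11, 4, 5, 7]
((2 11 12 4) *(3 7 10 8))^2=(2 12)(3 10)(4 11)(7 8)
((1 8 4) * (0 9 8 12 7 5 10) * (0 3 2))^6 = (0 7 9 5 8 10 4 3 1 2 12)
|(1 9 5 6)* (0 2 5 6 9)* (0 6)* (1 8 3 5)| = |(0 2 1 6 8 3 5 9)| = 8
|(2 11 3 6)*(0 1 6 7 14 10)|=|(0 1 6 2 11 3 7 14 10)|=9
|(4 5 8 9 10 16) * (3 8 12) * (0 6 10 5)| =|(0 6 10 16 4)(3 8 9 5 12)| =5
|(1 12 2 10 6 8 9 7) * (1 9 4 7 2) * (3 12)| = 21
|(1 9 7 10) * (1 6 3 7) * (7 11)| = 10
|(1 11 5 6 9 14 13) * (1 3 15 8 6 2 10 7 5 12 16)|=28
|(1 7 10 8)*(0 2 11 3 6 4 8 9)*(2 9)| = 18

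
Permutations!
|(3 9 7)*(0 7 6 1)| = 6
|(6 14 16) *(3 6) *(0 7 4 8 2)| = 20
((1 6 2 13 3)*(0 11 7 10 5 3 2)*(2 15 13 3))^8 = (15)(0 6 1 3 2 5 10 7 11)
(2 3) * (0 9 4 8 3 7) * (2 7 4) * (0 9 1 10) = (0 1 10)(2 4 8 3 7 9) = [1, 10, 4, 7, 8, 5, 6, 9, 3, 2, 0]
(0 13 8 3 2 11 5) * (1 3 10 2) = [13, 3, 11, 1, 4, 0, 6, 7, 10, 9, 2, 5, 12, 8] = (0 13 8 10 2 11 5)(1 3)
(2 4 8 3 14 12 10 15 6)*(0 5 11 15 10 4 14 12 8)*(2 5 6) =(0 6 5 11 15 2 14 8 3 12 4) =[6, 1, 14, 12, 0, 11, 5, 7, 3, 9, 10, 15, 4, 13, 8, 2]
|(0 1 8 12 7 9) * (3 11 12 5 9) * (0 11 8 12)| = 9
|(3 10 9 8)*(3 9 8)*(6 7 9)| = |(3 10 8 6 7 9)| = 6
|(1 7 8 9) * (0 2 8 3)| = |(0 2 8 9 1 7 3)| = 7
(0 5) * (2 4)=(0 5)(2 4)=[5, 1, 4, 3, 2, 0]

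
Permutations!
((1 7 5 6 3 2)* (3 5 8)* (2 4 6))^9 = ((1 7 8 3 4 6 5 2))^9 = (1 7 8 3 4 6 5 2)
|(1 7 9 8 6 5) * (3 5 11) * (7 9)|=|(1 9 8 6 11 3 5)|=7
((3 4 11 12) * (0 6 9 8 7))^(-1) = (0 7 8 9 6)(3 12 11 4)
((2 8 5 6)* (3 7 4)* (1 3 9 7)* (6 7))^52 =((1 3)(2 8 5 7 4 9 6))^52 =(2 7 6 5 9 8 4)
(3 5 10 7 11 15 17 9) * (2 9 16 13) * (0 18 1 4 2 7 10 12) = (0 18 1 4 2 9 3 5 12)(7 11 15 17 16 13) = [18, 4, 9, 5, 2, 12, 6, 11, 8, 3, 10, 15, 0, 7, 14, 17, 13, 16, 1]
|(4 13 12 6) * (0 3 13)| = |(0 3 13 12 6 4)| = 6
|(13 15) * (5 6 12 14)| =4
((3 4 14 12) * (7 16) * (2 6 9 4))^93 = ((2 6 9 4 14 12 3)(7 16))^93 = (2 9 14 3 6 4 12)(7 16)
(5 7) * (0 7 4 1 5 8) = [7, 5, 2, 3, 1, 4, 6, 8, 0] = (0 7 8)(1 5 4)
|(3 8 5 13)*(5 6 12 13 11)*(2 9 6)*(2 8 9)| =10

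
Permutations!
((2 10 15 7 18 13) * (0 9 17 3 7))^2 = (0 17 7 13 10)(2 15 9 3 18)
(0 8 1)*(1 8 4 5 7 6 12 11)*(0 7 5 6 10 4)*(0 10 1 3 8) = (0 10 4 6 12 11 3 8)(1 7) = [10, 7, 2, 8, 6, 5, 12, 1, 0, 9, 4, 3, 11]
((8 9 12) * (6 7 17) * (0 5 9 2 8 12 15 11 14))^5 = ((0 5 9 15 11 14)(2 8)(6 7 17))^5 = (0 14 11 15 9 5)(2 8)(6 17 7)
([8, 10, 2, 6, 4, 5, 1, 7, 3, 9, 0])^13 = [8, 10, 2, 6, 4, 5, 1, 7, 3, 9, 0]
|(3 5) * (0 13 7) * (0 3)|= |(0 13 7 3 5)|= 5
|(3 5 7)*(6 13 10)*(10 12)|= |(3 5 7)(6 13 12 10)|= 12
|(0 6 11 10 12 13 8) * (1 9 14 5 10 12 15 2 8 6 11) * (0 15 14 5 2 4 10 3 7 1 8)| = |(0 11 12 13 6 8 15 4 10 14 2)(1 9 5 3 7)| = 55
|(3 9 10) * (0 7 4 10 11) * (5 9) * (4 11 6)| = 6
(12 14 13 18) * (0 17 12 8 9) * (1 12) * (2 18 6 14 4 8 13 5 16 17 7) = (0 7 2 18 13 6 14 5 16 17 1 12 4 8 9) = [7, 12, 18, 3, 8, 16, 14, 2, 9, 0, 10, 11, 4, 6, 5, 15, 17, 1, 13]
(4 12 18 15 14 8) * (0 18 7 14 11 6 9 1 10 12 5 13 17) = (0 18 15 11 6 9 1 10 12 7 14 8 4 5 13 17) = [18, 10, 2, 3, 5, 13, 9, 14, 4, 1, 12, 6, 7, 17, 8, 11, 16, 0, 15]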